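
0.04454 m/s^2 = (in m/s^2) 0.04454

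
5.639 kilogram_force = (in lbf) 12.43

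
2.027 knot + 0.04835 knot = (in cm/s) 106.8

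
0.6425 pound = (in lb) 0.6425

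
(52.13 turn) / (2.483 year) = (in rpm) 3.994e-05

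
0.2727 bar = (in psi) 3.955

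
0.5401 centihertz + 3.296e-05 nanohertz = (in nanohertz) 5.401e+06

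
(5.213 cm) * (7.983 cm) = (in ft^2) 0.04479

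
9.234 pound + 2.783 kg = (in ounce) 245.9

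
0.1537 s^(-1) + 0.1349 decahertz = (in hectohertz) 0.01503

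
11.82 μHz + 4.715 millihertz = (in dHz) 0.04727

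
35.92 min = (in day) 0.02494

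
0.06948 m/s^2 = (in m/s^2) 0.06948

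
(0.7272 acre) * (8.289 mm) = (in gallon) 6444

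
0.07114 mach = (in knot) 47.09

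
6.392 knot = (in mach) 0.009657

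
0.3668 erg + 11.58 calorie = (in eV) 3.024e+20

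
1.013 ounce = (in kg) 0.02872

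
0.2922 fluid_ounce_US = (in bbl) 5.435e-05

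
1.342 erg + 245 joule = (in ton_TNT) 5.856e-08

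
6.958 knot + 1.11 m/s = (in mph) 10.49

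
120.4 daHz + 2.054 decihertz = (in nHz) 1.204e+12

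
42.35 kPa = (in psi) 6.142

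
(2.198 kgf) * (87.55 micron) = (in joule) 0.001887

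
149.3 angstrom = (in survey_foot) 4.898e-08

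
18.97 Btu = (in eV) 1.249e+23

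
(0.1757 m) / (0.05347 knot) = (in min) 0.1065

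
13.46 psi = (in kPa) 92.8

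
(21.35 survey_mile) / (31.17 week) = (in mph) 0.004077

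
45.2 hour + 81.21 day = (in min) 1.197e+05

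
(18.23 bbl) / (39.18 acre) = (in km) 1.828e-08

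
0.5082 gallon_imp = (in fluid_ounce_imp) 81.31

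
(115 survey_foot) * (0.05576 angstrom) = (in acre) 4.83e-14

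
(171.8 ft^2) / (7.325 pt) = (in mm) 6.177e+06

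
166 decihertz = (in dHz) 166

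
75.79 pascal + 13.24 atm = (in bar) 13.42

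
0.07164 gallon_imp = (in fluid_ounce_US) 11.01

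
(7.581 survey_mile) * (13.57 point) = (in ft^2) 628.7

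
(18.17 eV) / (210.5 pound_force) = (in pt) 8.813e-18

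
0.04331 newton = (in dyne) 4331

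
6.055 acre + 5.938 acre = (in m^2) 4.853e+04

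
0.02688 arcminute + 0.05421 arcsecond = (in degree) 0.0004631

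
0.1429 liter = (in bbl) 0.0008988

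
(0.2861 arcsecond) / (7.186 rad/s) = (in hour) 5.362e-11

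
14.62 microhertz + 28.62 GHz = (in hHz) 2.862e+08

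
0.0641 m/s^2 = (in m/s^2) 0.0641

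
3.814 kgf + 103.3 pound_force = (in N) 496.9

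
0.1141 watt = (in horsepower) 0.000153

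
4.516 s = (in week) 7.467e-06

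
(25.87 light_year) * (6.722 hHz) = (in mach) 4.832e+17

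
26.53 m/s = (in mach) 0.07791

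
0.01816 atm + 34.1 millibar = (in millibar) 52.5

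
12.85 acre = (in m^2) 5.2e+04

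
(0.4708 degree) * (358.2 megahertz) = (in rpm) 2.811e+07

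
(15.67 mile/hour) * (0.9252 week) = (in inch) 1.543e+08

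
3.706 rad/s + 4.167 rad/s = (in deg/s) 451.1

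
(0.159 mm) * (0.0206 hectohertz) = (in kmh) 0.001179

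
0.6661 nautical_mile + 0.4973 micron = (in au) 8.246e-09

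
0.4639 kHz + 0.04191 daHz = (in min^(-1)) 2.786e+04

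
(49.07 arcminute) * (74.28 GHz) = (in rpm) 1.012e+10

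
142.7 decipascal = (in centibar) 0.01427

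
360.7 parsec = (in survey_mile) 6.916e+15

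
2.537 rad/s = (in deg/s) 145.4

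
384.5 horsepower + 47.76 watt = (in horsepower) 384.6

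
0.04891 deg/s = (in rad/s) 0.0008536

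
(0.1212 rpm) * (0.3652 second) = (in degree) 0.2656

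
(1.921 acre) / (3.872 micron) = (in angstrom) 2.008e+19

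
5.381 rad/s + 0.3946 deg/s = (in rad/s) 5.388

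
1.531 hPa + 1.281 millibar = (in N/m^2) 281.2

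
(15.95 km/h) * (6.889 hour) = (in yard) 1.202e+05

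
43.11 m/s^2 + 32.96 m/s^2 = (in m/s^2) 76.07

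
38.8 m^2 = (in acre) 0.009588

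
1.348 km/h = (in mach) 0.0011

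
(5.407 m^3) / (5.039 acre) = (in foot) 0.0008699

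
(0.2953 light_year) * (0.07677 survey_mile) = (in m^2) 3.452e+17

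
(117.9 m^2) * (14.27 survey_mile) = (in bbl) 1.703e+07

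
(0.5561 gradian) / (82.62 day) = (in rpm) 1.169e-08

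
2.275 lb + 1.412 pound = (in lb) 3.687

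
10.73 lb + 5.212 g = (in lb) 10.74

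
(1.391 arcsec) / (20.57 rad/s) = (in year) 1.04e-14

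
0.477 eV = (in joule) 7.642e-20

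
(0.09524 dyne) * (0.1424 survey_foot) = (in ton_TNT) 9.88e-18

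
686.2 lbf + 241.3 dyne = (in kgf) 311.3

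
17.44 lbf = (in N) 77.58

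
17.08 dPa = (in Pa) 1.708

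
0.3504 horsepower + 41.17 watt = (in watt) 302.5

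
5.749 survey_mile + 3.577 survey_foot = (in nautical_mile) 4.996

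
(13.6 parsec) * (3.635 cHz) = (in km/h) 5.492e+16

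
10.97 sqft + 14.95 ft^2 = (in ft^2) 25.92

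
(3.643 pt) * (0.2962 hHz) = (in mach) 0.0001118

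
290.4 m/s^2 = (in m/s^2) 290.4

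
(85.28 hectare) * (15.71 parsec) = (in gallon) 1.092e+26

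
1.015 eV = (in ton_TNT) 3.887e-29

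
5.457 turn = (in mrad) 3.429e+04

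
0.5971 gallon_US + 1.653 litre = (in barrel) 0.02461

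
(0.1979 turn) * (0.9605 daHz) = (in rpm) 114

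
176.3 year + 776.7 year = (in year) 953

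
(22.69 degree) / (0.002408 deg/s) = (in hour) 2.617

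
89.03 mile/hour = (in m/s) 39.8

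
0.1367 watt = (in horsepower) 0.0001833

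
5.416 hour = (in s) 1.95e+04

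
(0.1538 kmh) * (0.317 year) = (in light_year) 4.514e-11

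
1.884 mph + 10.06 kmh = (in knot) 7.069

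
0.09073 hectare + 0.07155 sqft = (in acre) 0.2242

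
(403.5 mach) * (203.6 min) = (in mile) 1.043e+06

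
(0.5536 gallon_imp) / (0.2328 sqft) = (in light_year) 1.23e-17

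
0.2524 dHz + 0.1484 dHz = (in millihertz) 40.08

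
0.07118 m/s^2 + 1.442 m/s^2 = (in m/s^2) 1.513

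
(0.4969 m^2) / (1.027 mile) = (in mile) 1.868e-07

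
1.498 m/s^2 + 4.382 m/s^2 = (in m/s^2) 5.88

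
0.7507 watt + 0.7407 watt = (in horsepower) 0.002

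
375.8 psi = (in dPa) 2.591e+07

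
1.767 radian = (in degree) 101.2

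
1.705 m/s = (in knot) 3.314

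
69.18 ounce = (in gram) 1961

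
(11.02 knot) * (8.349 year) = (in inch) 5.877e+10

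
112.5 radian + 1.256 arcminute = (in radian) 112.5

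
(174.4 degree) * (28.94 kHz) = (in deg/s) 5.047e+06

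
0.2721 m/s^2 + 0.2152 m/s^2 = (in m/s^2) 0.4873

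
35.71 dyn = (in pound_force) 8.028e-05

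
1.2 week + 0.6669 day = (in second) 7.834e+05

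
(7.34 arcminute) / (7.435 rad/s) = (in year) 9.106e-12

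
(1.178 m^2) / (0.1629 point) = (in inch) 8.07e+05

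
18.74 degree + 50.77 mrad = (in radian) 0.3778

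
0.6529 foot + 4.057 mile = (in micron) 6.529e+09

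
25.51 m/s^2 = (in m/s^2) 25.51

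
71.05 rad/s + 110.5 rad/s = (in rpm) 1734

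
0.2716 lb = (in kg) 0.1232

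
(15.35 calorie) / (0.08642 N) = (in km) 0.7432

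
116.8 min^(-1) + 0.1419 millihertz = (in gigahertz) 1.947e-09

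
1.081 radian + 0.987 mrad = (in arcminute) 3720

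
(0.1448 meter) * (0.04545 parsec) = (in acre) 5.018e+10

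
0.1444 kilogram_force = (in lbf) 0.3183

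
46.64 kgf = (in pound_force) 102.8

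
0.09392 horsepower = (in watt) 70.04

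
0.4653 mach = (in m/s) 158.4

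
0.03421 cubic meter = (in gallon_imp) 7.525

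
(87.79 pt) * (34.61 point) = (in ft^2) 0.00407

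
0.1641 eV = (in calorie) 6.284e-21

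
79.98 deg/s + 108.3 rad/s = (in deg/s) 6285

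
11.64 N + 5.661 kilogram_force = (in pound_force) 15.1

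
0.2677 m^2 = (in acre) 6.615e-05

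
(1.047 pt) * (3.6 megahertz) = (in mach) 3.905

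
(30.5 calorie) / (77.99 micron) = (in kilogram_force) 1.669e+05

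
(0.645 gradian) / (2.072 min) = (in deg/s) 0.004669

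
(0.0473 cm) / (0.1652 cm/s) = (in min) 0.004772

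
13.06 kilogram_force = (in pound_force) 28.79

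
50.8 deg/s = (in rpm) 8.467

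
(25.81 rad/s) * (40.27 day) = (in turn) 1.429e+07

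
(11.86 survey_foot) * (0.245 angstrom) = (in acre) 2.189e-14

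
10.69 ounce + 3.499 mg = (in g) 303.1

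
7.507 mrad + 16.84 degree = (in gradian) 19.19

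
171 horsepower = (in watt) 1.275e+05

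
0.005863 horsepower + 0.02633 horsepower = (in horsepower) 0.03219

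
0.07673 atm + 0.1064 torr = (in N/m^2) 7789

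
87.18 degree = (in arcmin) 5231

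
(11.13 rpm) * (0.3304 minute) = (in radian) 23.11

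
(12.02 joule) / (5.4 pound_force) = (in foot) 1.642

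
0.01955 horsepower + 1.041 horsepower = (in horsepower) 1.061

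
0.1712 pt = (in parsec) 1.957e-21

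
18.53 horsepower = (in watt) 1.382e+04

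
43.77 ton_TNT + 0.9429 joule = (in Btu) 1.736e+08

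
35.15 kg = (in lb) 77.49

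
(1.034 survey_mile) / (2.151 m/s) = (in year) 2.453e-05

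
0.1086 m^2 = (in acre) 2.684e-05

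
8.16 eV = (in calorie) 3.125e-19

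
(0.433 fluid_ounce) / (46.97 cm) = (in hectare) 2.726e-09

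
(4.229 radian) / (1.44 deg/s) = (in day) 0.001948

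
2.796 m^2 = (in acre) 0.0006909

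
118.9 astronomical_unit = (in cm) 1.779e+15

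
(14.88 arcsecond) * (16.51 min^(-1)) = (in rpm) 0.0001896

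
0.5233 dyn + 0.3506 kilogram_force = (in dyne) 3.438e+05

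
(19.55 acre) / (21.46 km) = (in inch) 145.1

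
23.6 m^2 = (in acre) 0.005832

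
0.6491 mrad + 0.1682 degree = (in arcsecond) 739.4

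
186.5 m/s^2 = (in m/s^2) 186.5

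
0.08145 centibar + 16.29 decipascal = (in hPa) 0.8308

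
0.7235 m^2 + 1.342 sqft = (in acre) 0.0002096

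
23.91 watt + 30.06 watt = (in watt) 53.97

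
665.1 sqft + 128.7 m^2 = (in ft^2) 2050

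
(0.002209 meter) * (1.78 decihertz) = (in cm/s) 0.03932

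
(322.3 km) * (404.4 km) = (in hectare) 1.303e+07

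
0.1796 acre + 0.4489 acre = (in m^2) 2543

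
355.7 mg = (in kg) 0.0003557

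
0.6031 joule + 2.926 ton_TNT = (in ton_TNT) 2.926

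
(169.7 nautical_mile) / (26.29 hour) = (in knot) 6.455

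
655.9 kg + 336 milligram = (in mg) 6.559e+08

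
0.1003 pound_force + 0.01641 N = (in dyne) 4.626e+04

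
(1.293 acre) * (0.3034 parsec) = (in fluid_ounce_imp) 1.724e+24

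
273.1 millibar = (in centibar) 27.31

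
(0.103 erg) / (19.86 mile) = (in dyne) 3.223e-08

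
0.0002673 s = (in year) 8.476e-12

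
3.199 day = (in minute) 4607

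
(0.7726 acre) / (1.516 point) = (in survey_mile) 3633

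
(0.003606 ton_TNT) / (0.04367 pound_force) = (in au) 0.0005192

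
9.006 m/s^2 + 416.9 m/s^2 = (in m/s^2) 425.9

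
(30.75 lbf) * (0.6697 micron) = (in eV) 5.717e+14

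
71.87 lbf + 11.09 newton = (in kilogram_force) 33.73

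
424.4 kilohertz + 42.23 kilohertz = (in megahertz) 0.4666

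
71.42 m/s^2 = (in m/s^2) 71.42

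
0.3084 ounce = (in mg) 8743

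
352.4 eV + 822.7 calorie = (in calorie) 822.7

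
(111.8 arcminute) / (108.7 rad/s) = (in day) 3.463e-09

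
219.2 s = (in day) 0.002537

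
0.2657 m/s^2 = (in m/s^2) 0.2657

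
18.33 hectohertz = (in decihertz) 1.833e+04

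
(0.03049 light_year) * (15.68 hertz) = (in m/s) 4.523e+15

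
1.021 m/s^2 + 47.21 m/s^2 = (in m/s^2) 48.23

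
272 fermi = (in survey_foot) 8.924e-13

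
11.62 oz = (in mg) 3.294e+05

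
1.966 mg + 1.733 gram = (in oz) 0.0612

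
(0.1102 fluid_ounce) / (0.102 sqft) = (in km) 3.439e-07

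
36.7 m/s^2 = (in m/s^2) 36.7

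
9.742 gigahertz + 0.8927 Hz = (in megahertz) 9742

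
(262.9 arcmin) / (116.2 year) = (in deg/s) 1.196e-09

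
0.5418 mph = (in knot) 0.4708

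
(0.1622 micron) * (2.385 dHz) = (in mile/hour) 8.654e-08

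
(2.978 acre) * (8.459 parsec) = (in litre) 3.146e+24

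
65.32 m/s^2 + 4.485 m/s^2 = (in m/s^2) 69.8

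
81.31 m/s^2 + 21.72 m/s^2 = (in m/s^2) 103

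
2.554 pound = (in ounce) 40.86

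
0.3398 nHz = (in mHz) 3.398e-07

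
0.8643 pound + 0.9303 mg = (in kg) 0.392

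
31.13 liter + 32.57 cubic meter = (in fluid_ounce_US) 1.102e+06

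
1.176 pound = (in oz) 18.82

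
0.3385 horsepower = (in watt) 252.4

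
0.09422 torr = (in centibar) 0.01256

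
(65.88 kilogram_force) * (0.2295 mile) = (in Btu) 226.2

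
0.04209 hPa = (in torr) 0.03157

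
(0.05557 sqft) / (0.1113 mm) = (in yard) 50.73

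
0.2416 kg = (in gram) 241.6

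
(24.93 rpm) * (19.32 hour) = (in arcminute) 6.242e+08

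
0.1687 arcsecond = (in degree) 4.686e-05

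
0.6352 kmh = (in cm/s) 17.64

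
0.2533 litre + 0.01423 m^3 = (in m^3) 0.01448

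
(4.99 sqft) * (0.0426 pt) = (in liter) 0.006967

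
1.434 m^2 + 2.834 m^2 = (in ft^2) 45.94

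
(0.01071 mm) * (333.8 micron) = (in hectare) 3.575e-13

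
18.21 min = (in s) 1093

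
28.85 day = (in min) 4.154e+04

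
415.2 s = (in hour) 0.1153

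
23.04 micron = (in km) 2.304e-08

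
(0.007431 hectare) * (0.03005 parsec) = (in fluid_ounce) 2.33e+21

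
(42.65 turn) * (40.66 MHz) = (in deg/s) 6.243e+11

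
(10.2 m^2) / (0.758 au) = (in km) 8.995e-14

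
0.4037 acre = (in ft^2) 1.759e+04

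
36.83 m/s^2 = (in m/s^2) 36.83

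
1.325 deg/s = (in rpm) 0.2208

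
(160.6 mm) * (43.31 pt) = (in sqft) 0.02641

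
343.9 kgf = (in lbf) 758.2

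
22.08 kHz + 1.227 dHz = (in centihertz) 2.208e+06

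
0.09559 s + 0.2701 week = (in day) 1.891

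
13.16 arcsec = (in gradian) 0.004062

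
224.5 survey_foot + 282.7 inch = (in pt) 2.143e+05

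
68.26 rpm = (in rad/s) 7.148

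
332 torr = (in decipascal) 4.426e+05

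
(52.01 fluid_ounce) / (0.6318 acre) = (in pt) 0.001705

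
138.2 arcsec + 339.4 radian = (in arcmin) 1.167e+06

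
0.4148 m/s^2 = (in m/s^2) 0.4148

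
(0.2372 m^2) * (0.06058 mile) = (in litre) 2.313e+04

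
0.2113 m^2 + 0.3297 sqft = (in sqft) 2.604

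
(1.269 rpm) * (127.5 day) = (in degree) 8.388e+07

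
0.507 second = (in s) 0.507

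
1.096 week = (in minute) 1.105e+04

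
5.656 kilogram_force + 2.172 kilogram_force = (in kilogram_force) 7.828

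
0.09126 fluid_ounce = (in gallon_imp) 0.0005937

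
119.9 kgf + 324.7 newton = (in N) 1501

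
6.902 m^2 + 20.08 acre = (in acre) 20.08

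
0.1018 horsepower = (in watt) 75.91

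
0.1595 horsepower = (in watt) 118.9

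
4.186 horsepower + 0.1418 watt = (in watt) 3122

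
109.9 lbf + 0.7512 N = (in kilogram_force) 49.93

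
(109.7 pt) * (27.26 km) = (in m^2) 1055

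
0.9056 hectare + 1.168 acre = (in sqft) 1.484e+05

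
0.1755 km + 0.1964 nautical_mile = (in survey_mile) 0.3351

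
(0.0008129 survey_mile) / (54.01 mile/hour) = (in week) 8.959e-08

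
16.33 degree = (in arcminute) 979.8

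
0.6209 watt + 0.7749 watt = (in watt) 1.396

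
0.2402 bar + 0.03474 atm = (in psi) 3.994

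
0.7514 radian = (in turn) 0.1196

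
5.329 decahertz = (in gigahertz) 5.329e-08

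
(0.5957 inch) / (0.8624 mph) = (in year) 1.245e-09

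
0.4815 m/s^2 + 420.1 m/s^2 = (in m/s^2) 420.6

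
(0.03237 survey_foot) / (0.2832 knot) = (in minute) 0.001129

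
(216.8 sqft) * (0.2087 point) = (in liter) 1.483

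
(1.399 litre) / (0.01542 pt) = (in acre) 0.06355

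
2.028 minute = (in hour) 0.0338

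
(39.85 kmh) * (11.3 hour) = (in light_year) 4.76e-11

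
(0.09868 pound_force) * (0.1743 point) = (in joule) 2.699e-05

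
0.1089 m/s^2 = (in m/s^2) 0.1089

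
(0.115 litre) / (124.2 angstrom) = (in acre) 2.288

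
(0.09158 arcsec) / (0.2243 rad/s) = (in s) 1.979e-06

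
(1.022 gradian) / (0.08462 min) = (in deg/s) 0.1812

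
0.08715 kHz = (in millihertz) 8.715e+04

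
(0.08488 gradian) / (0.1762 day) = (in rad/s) 8.758e-08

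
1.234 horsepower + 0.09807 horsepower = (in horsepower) 1.332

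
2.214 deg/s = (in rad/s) 0.03864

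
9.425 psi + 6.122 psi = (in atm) 1.058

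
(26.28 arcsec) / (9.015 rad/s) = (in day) 1.636e-10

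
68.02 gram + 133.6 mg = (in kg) 0.06815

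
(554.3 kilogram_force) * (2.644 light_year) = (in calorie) 3.25e+19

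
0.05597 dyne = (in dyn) 0.05597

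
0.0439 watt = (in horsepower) 5.887e-05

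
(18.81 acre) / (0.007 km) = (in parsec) 3.524e-13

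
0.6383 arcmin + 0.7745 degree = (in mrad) 13.7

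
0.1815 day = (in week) 0.02593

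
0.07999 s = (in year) 2.536e-09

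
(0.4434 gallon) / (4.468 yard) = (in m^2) 0.0004108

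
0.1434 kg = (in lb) 0.3161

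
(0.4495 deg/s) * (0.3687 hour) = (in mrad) 1.041e+04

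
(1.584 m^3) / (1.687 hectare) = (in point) 0.2662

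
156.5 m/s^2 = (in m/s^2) 156.5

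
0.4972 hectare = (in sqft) 5.352e+04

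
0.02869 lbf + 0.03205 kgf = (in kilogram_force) 0.04506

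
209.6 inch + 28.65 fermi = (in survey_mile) 0.003308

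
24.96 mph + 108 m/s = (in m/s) 119.2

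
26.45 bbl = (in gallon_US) 1111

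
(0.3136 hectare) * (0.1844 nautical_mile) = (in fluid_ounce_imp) 3.769e+10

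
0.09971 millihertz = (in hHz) 9.971e-07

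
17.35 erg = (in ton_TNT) 4.147e-16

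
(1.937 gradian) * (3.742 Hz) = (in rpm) 1.087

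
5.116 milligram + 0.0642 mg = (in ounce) 0.0001827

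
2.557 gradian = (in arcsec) 8285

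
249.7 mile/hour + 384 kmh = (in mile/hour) 488.3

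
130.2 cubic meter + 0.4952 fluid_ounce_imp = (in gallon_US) 3.44e+04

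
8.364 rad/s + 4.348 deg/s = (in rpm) 80.59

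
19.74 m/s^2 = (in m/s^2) 19.74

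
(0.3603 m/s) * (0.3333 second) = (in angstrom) 1.201e+09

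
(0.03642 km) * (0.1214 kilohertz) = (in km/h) 1.592e+04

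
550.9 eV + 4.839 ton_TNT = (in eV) 1.264e+29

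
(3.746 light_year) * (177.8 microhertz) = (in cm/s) 6.301e+14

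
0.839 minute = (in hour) 0.01398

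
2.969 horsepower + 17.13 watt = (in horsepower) 2.992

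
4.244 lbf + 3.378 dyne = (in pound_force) 4.244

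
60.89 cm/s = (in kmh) 2.192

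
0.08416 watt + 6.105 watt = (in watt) 6.189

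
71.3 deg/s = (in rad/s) 1.244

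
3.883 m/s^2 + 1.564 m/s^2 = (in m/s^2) 5.447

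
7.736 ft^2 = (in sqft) 7.736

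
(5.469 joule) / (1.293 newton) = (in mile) 0.002628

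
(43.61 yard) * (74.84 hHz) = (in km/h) 1.074e+06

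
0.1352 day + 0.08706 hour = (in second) 1.199e+04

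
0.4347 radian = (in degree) 24.91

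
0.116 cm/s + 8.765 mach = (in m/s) 2984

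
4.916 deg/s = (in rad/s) 0.0858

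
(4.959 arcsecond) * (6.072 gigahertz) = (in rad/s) 1.46e+05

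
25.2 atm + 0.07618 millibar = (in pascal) 2.553e+06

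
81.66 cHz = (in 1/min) 49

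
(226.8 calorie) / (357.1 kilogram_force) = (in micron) 2.71e+05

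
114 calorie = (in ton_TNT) 1.14e-07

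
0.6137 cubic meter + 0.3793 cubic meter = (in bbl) 6.246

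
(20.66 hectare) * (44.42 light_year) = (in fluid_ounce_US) 2.936e+27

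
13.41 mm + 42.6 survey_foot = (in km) 0.013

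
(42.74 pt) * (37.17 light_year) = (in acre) 1.31e+12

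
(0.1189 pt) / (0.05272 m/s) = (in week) 1.316e-09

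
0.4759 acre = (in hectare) 0.1926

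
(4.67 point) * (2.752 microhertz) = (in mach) 1.332e-11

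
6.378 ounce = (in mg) 1.808e+05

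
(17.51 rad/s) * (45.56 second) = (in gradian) 5.079e+04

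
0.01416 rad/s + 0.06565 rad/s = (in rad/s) 0.07981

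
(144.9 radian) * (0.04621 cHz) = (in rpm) 0.6394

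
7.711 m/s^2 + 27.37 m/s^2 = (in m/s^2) 35.08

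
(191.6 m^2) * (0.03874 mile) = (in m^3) 1.195e+04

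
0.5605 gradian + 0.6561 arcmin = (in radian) 0.008995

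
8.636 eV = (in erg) 1.384e-11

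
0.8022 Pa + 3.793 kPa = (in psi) 0.5502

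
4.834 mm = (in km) 4.834e-06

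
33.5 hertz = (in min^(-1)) 2010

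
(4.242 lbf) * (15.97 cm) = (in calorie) 0.7202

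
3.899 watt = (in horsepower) 0.005229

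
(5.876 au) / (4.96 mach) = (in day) 6024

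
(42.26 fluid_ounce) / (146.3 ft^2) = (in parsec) 2.98e-21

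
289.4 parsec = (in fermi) 8.93e+33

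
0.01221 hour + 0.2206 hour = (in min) 13.97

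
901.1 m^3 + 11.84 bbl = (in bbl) 5680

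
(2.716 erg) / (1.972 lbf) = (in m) 3.096e-08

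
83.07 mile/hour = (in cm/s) 3714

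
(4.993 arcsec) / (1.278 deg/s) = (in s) 0.001085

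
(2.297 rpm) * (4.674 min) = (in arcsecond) 1.391e+07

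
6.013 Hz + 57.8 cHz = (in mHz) 6591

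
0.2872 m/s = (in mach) 0.0008435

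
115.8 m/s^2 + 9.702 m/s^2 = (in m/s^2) 125.5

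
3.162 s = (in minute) 0.0527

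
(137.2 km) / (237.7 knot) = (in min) 18.7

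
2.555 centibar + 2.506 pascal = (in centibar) 2.558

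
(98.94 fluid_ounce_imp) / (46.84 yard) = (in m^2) 6.564e-05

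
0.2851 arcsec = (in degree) 7.919e-05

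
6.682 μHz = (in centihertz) 0.0006682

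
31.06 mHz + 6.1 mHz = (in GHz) 3.716e-11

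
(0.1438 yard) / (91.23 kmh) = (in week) 8.579e-09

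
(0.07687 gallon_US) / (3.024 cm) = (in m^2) 0.009623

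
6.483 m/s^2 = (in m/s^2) 6.483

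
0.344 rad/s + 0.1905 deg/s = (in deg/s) 19.9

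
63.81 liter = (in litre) 63.81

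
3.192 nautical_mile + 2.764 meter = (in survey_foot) 1.94e+04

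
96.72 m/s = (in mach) 0.2841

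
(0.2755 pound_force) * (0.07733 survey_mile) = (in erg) 1.525e+09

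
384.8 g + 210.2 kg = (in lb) 464.3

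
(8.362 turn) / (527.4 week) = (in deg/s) 9.438e-06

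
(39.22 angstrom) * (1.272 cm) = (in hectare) 4.989e-15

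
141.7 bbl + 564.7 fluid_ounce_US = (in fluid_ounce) 7.623e+05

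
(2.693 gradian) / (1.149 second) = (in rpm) 0.3516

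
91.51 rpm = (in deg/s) 549.1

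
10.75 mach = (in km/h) 1.318e+04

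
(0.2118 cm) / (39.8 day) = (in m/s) 6.159e-10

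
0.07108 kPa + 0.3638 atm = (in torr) 277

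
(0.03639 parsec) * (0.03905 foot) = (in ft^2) 1.439e+14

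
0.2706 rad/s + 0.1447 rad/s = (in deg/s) 23.79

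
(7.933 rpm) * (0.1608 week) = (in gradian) 5.143e+06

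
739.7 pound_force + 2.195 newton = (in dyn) 3.293e+08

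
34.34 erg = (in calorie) 8.207e-07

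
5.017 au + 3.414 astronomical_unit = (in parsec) 4.087e-05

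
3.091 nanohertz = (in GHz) 3.091e-18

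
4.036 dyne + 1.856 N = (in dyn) 1.856e+05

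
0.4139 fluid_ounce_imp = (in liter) 0.01176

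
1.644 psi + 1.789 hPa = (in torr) 86.36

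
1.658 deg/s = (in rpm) 0.2763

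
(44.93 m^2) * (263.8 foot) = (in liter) 3.613e+06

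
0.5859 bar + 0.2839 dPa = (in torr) 439.5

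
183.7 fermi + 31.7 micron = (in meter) 3.17e-05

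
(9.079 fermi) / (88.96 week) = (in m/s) 1.687e-22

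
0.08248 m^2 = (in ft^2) 0.8878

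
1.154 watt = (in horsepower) 0.001548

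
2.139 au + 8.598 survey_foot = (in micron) 3.2e+17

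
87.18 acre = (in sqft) 3.798e+06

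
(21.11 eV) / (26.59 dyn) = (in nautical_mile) 6.868e-18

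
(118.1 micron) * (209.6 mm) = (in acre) 6.117e-09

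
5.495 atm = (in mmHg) 4176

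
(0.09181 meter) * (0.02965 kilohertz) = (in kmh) 9.8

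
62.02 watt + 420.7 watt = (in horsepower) 0.6473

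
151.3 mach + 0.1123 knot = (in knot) 1.001e+05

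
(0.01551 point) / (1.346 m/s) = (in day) 4.705e-11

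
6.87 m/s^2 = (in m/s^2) 6.87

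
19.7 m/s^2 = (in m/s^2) 19.7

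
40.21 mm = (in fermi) 4.021e+13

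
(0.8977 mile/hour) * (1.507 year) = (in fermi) 1.907e+22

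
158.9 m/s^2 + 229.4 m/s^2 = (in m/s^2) 388.3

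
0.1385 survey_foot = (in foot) 0.1385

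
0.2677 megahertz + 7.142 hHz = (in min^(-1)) 1.61e+07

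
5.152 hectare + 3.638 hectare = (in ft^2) 9.461e+05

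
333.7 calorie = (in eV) 8.714e+21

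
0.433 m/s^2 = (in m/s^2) 0.433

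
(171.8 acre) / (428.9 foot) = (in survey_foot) 1.745e+04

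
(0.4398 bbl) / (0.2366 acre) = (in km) 7.303e-08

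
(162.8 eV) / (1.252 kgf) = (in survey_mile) 1.32e-21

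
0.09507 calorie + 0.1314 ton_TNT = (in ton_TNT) 0.1314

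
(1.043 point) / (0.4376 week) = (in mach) 4.083e-12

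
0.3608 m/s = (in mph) 0.8071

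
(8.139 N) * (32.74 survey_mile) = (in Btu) 406.5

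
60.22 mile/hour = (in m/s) 26.92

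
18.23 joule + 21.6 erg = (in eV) 1.138e+20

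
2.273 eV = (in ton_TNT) 8.704e-29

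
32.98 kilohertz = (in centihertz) 3.298e+06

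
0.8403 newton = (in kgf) 0.08569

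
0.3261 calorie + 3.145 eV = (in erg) 1.364e+07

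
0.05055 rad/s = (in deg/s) 2.896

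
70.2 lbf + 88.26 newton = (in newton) 400.5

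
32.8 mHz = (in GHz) 3.28e-11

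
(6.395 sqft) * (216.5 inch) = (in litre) 3267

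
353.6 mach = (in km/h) 4.334e+05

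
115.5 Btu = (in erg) 1.219e+12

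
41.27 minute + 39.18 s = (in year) 7.976e-05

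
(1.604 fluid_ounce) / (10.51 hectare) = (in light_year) 4.771e-26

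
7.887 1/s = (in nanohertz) 7.887e+09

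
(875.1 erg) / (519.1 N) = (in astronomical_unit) 1.127e-18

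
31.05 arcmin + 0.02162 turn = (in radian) 0.1449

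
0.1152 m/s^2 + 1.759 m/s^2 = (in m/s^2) 1.874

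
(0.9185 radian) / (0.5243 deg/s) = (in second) 100.4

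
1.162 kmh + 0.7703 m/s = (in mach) 0.00321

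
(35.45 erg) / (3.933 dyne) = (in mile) 5.601e-05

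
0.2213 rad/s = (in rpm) 2.113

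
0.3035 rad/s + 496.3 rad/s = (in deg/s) 2.845e+04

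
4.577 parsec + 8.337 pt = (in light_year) 14.93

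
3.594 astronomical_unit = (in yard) 5.88e+11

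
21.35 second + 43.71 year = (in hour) 3.829e+05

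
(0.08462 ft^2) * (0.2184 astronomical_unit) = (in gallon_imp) 5.65e+10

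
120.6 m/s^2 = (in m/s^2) 120.6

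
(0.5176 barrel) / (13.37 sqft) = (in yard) 0.07245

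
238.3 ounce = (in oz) 238.3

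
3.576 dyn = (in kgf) 3.647e-06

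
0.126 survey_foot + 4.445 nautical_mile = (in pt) 2.334e+07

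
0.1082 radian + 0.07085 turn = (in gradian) 35.23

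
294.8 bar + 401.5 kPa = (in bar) 298.8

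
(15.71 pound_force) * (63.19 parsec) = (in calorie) 3.257e+19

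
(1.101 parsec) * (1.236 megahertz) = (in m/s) 4.199e+22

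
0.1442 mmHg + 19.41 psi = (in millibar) 1338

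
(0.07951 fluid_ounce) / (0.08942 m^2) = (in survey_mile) 1.634e-08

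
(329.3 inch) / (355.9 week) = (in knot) 7.553e-08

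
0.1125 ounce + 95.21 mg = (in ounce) 0.1159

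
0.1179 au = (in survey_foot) 5.787e+10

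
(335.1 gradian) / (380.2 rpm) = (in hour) 3.672e-05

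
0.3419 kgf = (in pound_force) 0.7538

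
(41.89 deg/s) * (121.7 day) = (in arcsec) 1.586e+12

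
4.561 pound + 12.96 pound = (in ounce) 280.3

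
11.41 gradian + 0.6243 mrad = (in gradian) 11.45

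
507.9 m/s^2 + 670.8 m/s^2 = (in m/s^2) 1179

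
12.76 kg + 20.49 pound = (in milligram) 2.205e+07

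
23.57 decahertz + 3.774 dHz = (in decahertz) 23.61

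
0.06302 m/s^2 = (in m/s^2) 0.06302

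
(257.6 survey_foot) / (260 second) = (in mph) 0.6755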